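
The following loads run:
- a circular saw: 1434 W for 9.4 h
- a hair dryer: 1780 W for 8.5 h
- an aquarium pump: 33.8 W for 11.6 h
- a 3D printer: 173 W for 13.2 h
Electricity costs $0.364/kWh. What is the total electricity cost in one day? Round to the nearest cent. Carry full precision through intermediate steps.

$11.39

circular saw: 1434 W × 9.4 h = 13,480 Wh = 13.48 kWh
hair dryer: 1780 W × 8.5 h = 15,130 Wh = 15.13 kWh
aquarium pump: 33.8 W × 11.6 h = 392 Wh = 0.3921 kWh
3D printer: 173 W × 13.2 h = 2,284 Wh = 2.284 kWh
Total energy = 13.48 + 15.13 + 0.3921 + 2.284 = 31.29 kWh
Cost = 31.29 kWh × $0.364 = $11.39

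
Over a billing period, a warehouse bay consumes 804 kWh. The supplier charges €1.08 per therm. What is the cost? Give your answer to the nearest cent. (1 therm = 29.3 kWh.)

€29.64

804 kWh × (0.03413 therm/kWh) = 27.44 therm
Cost = 27.44 therm × €1.08/therm = €29.64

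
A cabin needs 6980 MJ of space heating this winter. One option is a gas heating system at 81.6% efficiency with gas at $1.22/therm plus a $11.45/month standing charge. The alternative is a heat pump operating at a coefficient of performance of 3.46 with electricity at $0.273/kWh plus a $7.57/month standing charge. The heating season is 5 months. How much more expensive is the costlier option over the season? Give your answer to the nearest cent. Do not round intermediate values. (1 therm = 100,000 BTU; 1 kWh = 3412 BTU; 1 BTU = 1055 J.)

$34.68

Heat load = 6980 MJ = 6,980,000,000 J / 1055 = 6,616,114 BTU
Gas: input = 6,616,114 / 0.816 = 8,107,983 BTU = 81.08 therm → 81.08 × $1.22 = $98.92; + 5 × $11.45 standing = $156.17
Heat pump: 6,616,114 BTU / 3412 = 1,939 kWh heat; / 3.46 = 560.4 kWh in → × $0.273 = $153.00; + 5 × $7.57 standing = $190.85
Difference = |$156.17 − $190.85| = $34.68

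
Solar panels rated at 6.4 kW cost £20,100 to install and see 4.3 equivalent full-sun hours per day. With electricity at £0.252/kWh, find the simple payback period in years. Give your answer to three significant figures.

7.94 years

Daily generation = 6.4 kW × 4.3 h = 27.52 kWh
Annual generation = 27.52 × 365 = 10045 kWh
Annual savings = 10045 × £0.252 = £2,531.29
Payback = £20,100 / £2,531.29 = 7.94 years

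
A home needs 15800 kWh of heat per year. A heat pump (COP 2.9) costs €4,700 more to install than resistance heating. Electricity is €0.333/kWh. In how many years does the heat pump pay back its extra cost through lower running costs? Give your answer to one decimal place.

1.4 years

Resistance: 15800 kWh × €0.333 = €5,261.40/yr
Heat pump: 15800 / 2.9 = 5448 kWh in → × €0.333 = €1,814.28/yr
Annual savings = €3,447.12
Payback = €4,700 / €3,447.12 = 1.36 years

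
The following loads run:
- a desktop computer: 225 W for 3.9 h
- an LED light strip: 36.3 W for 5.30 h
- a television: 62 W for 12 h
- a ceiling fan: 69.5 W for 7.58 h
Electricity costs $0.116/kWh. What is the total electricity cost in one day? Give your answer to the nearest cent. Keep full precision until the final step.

desktop computer: 225 W × 3.9 h = 878 Wh = 0.8775 kWh
LED light strip: 36.3 W × 5.30 h = 192 Wh = 0.1924 kWh
television: 62 W × 12 h = 744 Wh = 0.744 kWh
ceiling fan: 69.5 W × 7.58 h = 527 Wh = 0.5268 kWh
Total energy = 0.8775 + 0.1924 + 0.744 + 0.5268 = 2.341 kWh
Cost = 2.341 kWh × $0.116 = $0.27

$0.27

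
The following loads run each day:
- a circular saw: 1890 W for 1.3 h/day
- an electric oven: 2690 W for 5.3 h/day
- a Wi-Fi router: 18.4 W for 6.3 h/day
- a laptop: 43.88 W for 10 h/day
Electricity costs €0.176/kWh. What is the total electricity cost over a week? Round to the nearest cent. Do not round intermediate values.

€21.28

circular saw: 1890 W × 1.3 h × 7 d = 17,199 Wh = 17.2 kWh
electric oven: 2690 W × 5.3 h × 7 d = 99,799 Wh = 99.8 kWh
Wi-Fi router: 18.4 W × 6.3 h × 7 d = 811 Wh = 0.8114 kWh
laptop: 43.88 W × 10 h × 7 d = 3,072 Wh = 3.072 kWh
Total energy = 17.2 + 99.8 + 0.8114 + 3.072 = 120.9 kWh
Cost = 120.9 kWh × €0.176 = €21.28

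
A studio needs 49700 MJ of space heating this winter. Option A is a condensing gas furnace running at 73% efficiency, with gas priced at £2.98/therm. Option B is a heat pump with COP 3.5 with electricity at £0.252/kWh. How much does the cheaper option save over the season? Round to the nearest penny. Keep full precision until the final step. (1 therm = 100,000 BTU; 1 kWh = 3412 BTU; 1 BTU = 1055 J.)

Heat load = 49700 MJ = 49,700,000,000 J / 1055 = 47,109,005 BTU
Gas: input = 47,109,005 / 0.73 = 64,532,883 BTU = 645.3 therm → 645.3 × £2.98 = £1,923.08
Heat pump: 47,109,005 BTU / 3412 = 13,810 kWh heat; / 3.5 = 3,945 kWh in → × £0.252 = £994.09
Difference = |£1,923.08 − £994.09| = £928.99

£928.99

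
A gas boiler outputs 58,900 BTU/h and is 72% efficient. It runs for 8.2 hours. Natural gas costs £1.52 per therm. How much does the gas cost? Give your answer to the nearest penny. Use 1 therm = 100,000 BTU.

Heat delivered = 58,900 BTU/h × 8.2 h = 482,980 BTU
Gas input = 482,980 / 0.72 = 670,806 BTU
= 670,806 / 100,000 = 6.708 therm
Cost = 6.708 × £1.52/therm = £10.20

£10.20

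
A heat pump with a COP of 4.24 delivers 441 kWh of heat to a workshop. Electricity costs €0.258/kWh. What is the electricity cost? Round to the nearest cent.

€26.83

Electrical input = 441 kWh / 4.24 = 104 kWh
Cost = 104 × €0.258/kWh = €26.83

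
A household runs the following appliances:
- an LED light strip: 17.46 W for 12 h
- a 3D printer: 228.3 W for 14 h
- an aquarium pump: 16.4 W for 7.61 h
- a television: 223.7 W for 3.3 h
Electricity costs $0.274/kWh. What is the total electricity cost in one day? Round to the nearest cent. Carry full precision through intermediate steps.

$1.17

LED light strip: 17.46 W × 12 h = 210 Wh = 0.2095 kWh
3D printer: 228.3 W × 14 h = 3,196 Wh = 3.196 kWh
aquarium pump: 16.4 W × 7.61 h = 125 Wh = 0.1248 kWh
television: 223.7 W × 3.3 h = 738 Wh = 0.7382 kWh
Total energy = 0.2095 + 3.196 + 0.1248 + 0.7382 = 4.269 kWh
Cost = 4.269 kWh × $0.274 = $1.17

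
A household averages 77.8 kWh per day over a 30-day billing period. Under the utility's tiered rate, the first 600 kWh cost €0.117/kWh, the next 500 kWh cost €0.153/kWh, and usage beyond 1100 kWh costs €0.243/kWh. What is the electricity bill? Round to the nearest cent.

€446.56

Usage = 77.8 kWh/day × 30 days = 2334 kWh
First 600 kWh × €0.117 = €70.20
Next 500 kWh × €0.153 = €76.50
Remaining 1234 kWh × €0.243 = €299.86
Total = €446.56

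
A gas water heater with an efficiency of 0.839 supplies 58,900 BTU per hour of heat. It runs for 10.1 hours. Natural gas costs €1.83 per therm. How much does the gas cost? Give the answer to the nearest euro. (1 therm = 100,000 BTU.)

Heat delivered = 58,900 BTU/h × 10.1 h = 594,890 BTU
Gas input = 594,890 / 0.839 = 709,046 BTU
= 709,046 / 100,000 = 7.09 therm
Cost = 7.09 × €1.83/therm = €12.98 ≈ €13

€13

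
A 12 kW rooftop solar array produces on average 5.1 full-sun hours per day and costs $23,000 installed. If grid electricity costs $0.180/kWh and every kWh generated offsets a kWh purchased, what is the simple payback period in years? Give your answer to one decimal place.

5.7 years

Daily generation = 12 kW × 5.1 h = 61.2 kWh
Annual generation = 61.2 × 365 = 22338 kWh
Annual savings = 22338 × $0.180 = $4,020.84
Payback = $23,000 / $4,020.84 = 5.72 years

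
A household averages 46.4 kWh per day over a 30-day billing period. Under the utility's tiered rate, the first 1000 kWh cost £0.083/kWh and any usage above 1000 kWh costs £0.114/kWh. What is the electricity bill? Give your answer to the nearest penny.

£127.69

Usage = 46.4 kWh/day × 30 days = 1392 kWh
First 1000 kWh × £0.083 = £83.00
Remaining 392 kWh × £0.114 = £44.69
Total = £127.69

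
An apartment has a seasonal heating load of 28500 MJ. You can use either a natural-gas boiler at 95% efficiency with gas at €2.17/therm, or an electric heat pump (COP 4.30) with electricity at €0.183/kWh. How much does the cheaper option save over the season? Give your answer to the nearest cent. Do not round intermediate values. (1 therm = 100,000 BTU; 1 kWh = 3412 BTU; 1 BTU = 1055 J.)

€280.11

Heat load = 28500 MJ = 28,500,000,000 J / 1055 = 27,014,218 BTU
Gas: input = 27,014,218 / 0.95 = 28,436,019 BTU = 284.4 therm → 284.4 × €2.17 = €617.06
Heat pump: 27,014,218 BTU / 3412 = 7,917 kWh heat; / 4.30 = 1,841 kWh in → × €0.183 = €336.95
Difference = |€617.06 − €336.95| = €280.11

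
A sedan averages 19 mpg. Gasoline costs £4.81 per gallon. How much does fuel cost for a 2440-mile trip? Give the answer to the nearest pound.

Fuel = 2440 mi / 19 mpg = 128.4 gal
Cost = 128.4 gal × £4.81/gal = £617.71 ≈ £618

£618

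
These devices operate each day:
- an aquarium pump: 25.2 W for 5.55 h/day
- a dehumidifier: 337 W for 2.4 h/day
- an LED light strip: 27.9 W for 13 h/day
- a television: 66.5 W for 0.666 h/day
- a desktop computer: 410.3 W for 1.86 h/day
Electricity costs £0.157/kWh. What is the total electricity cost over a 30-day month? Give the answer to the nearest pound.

aquarium pump: 25.2 W × 5.55 h × 30 d = 4,196 Wh = 4.196 kWh
dehumidifier: 337 W × 2.4 h × 30 d = 24,264 Wh = 24.26 kWh
LED light strip: 27.9 W × 13 h × 30 d = 10,881 Wh = 10.88 kWh
television: 66.5 W × 0.666 h × 30 d = 1,329 Wh = 1.329 kWh
desktop computer: 410.3 W × 1.86 h × 30 d = 22,895 Wh = 22.89 kWh
Total energy = 4.196 + 24.26 + 10.88 + 1.329 + 22.89 = 63.56 kWh
Cost = 63.56 kWh × £0.157 = £9.98 ≈ £10

£10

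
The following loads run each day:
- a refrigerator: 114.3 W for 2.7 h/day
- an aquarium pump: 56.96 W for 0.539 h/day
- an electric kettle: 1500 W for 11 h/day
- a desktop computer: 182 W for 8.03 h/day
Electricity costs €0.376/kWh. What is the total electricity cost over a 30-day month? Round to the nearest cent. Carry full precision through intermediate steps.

€206.43

refrigerator: 114.3 W × 2.7 h × 30 d = 9,258 Wh = 9.258 kWh
aquarium pump: 56.96 W × 0.539 h × 30 d = 921 Wh = 0.921 kWh
electric kettle: 1500 W × 11 h × 30 d = 495,000 Wh = 495 kWh
desktop computer: 182 W × 8.03 h × 30 d = 43,844 Wh = 43.84 kWh
Total energy = 9.258 + 0.921 + 495 + 43.84 = 549 kWh
Cost = 549 kWh × €0.376 = €206.43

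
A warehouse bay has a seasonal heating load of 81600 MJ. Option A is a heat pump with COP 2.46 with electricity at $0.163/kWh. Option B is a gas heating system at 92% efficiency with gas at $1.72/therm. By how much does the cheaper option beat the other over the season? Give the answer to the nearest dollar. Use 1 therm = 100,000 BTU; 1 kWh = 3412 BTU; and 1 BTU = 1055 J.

$56

Heat load = 81600 MJ = 81,600,000,000 J / 1055 = 77,345,972 BTU
Gas: input = 77,345,972 / 0.92 = 84,071,708 BTU = 840.7 therm → 840.7 × $1.72 = $1,446.03
Heat pump: 77,345,972 BTU / 3412 = 22,670 kWh heat; / 2.46 = 9,215 kWh in → × $0.163 = $1,502.04
Difference = |$1,446.03 − $1,502.04| = $56.01 ≈ $56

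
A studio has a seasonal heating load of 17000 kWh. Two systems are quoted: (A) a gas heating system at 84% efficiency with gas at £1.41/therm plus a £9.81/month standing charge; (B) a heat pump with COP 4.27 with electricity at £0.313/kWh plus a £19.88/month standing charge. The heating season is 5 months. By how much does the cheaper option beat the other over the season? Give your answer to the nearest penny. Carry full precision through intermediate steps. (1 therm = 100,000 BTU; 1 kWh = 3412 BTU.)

Heat load = 17000 kWh × 3412 = 58,004,000 BTU
Gas: input = 58,004,000 / 0.84 = 69,052,381 BTU = 690.5 therm → 690.5 × £1.41 = £973.64; + 5 × £9.81 standing = £1,022.69
Heat pump: 58,004,000 BTU / 3412 = 17,000 kWh heat; / 4.27 = 3,981 kWh in → × £0.313 = £1,246.14; + 5 × £19.88 standing = £1,345.54
Difference = |£1,022.69 − £1,345.54| = £322.85

£322.85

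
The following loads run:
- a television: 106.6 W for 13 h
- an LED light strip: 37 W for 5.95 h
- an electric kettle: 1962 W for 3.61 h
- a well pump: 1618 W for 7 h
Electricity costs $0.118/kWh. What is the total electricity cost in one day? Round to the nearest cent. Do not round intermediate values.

$2.36

television: 106.6 W × 13 h = 1,386 Wh = 1.386 kWh
LED light strip: 37 W × 5.95 h = 220 Wh = 0.2202 kWh
electric kettle: 1962 W × 3.61 h = 7,083 Wh = 7.083 kWh
well pump: 1618 W × 7 h = 11,326 Wh = 11.33 kWh
Total energy = 1.386 + 0.2202 + 7.083 + 11.33 = 20.01 kWh
Cost = 20.01 kWh × $0.118 = $2.36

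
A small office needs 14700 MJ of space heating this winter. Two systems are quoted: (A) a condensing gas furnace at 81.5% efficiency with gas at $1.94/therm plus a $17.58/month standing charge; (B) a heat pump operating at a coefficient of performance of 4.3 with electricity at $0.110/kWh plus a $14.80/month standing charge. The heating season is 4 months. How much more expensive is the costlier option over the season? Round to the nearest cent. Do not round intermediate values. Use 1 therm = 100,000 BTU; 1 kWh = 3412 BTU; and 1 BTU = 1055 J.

Heat load = 14700 MJ = 14,700,000,000 J / 1055 = 13,933,649 BTU
Gas: input = 13,933,649 / 0.815 = 17,096,502 BTU = 171 therm → 171 × $1.94 = $331.67; + 4 × $17.58 standing = $401.99
Heat pump: 13,933,649 BTU / 3412 = 4,084 kWh heat; / 4.3 = 949.7 kWh in → × $0.110 = $104.47; + 4 × $14.80 standing = $163.67
Difference = |$401.99 − $163.67| = $238.32

$238.32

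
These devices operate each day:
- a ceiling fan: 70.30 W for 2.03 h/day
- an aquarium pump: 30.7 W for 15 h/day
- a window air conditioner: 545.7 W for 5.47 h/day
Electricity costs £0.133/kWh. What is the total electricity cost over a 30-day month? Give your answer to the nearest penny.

ceiling fan: 70.30 W × 2.03 h × 30 d = 4,281 Wh = 4.281 kWh
aquarium pump: 30.7 W × 15 h × 30 d = 13,815 Wh = 13.81 kWh
window air conditioner: 545.7 W × 5.47 h × 30 d = 89,549 Wh = 89.55 kWh
Total energy = 4.281 + 13.81 + 89.55 = 107.6 kWh
Cost = 107.6 kWh × £0.133 = £14.32

£14.32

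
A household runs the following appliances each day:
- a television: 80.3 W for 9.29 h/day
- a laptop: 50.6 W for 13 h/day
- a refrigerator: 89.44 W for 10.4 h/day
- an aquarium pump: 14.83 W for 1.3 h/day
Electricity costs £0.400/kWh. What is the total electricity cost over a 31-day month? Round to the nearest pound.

£29

television: 80.3 W × 9.29 h × 31 d = 23,126 Wh = 23.13 kWh
laptop: 50.6 W × 13 h × 31 d = 20,392 Wh = 20.39 kWh
refrigerator: 89.44 W × 10.4 h × 31 d = 28,835 Wh = 28.84 kWh
aquarium pump: 14.83 W × 1.3 h × 31 d = 598 Wh = 0.5976 kWh
Total energy = 23.13 + 20.39 + 28.84 + 0.5976 = 72.95 kWh
Cost = 72.95 kWh × £0.400 = £29.18 ≈ £29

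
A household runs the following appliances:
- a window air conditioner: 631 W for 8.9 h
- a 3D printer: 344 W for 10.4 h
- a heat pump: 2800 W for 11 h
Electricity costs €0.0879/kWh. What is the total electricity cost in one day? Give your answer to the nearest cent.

€3.52

window air conditioner: 631 W × 8.9 h = 5,616 Wh = 5.616 kWh
3D printer: 344 W × 10.4 h = 3,578 Wh = 3.578 kWh
heat pump: 2800 W × 11 h = 30,800 Wh = 30.8 kWh
Total energy = 5.616 + 3.578 + 30.8 = 39.99 kWh
Cost = 39.99 kWh × €0.0879 = €3.52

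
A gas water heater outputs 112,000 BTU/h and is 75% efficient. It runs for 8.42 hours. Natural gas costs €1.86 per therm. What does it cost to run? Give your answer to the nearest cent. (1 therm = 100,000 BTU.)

€23.39

Heat delivered = 112,000 BTU/h × 8.42 h = 943,040 BTU
Gas input = 943,040 / 0.75 = 1,257,387 BTU
= 1,257,387 / 100,000 = 12.57 therm
Cost = 12.57 × €1.86/therm = €23.39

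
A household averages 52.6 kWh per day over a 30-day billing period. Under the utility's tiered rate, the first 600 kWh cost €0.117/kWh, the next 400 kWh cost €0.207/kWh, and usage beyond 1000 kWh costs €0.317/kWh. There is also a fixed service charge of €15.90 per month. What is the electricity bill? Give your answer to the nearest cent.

Usage = 52.6 kWh/day × 30 days = 1578 kWh
First 600 kWh × €0.117 = €70.20
Next 400 kWh × €0.207 = €82.80
Remaining 578 kWh × €0.317 = €183.23
Energy charge = €336.23; + service €15.90 = €352.13

€352.13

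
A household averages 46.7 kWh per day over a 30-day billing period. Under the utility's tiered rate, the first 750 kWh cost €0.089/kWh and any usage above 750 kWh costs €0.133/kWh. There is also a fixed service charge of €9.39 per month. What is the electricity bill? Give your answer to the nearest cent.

Usage = 46.7 kWh/day × 30 days = 1401 kWh
First 750 kWh × €0.089 = €66.75
Remaining 651 kWh × €0.133 = €86.58
Energy charge = €153.33; + service €9.39 = €162.72

€162.72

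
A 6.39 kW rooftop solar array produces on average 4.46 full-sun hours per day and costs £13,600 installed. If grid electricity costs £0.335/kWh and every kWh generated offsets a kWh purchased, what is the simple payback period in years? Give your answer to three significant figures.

Daily generation = 6.39 kW × 4.46 h = 28.5 kWh
Annual generation = 28.5 × 365 = 10402 kWh
Annual savings = 10402 × £0.335 = £3,484.76
Payback = £13,600 / £3,484.76 = 3.9 years

3.90 years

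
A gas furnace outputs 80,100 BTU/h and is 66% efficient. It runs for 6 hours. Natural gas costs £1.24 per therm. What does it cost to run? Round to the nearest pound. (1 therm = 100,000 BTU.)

£9

Heat delivered = 80,100 BTU/h × 6 h = 480,600 BTU
Gas input = 480,600 / 0.66 = 728,182 BTU
= 728,182 / 100,000 = 7.282 therm
Cost = 7.282 × £1.24/therm = £9.03 ≈ £9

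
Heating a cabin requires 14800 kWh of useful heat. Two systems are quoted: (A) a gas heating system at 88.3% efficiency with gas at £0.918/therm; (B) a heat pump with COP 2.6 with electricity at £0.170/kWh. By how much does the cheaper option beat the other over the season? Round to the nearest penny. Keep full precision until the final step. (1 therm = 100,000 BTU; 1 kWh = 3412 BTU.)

Heat load = 14800 kWh × 3412 = 50,497,600 BTU
Gas: input = 50,497,600 / 0.883 = 57,188,675 BTU = 571.9 therm → 571.9 × £0.918 = £524.99
Heat pump: 50,497,600 BTU / 3412 = 14,800 kWh heat; / 2.6 = 5,692 kWh in → × £0.170 = £967.69
Difference = |£524.99 − £967.69| = £442.70

£442.70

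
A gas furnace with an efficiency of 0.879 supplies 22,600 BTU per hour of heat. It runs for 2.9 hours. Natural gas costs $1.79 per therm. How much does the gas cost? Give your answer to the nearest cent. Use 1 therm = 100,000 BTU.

Heat delivered = 22,600 BTU/h × 2.9 h = 65,540 BTU
Gas input = 65,540 / 0.879 = 74,562 BTU
= 74,562 / 100,000 = 0.7456 therm
Cost = 0.7456 × $1.79/therm = $1.33

$1.33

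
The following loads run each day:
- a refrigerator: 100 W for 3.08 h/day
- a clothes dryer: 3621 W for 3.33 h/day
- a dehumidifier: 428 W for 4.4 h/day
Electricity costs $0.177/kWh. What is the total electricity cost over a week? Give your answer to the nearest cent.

$17.65

refrigerator: 100 W × 3.08 h × 7 d = 2,156 Wh = 2.156 kWh
clothes dryer: 3621 W × 3.33 h × 7 d = 84,406 Wh = 84.41 kWh
dehumidifier: 428 W × 4.4 h × 7 d = 13,182 Wh = 13.18 kWh
Total energy = 2.156 + 84.41 + 13.18 = 99.74 kWh
Cost = 99.74 kWh × $0.177 = $17.65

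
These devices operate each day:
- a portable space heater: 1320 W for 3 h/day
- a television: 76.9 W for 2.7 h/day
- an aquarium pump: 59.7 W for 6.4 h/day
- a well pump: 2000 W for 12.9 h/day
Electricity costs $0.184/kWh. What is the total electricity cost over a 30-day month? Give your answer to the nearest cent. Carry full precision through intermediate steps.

$167.53

portable space heater: 1320 W × 3 h × 30 d = 118,800 Wh = 118.8 kWh
television: 76.9 W × 2.7 h × 30 d = 6,229 Wh = 6.229 kWh
aquarium pump: 59.7 W × 6.4 h × 30 d = 11,462 Wh = 11.46 kWh
well pump: 2000 W × 12.9 h × 30 d = 774,000 Wh = 774 kWh
Total energy = 118.8 + 6.229 + 11.46 + 774 = 910.5 kWh
Cost = 910.5 kWh × $0.184 = $167.53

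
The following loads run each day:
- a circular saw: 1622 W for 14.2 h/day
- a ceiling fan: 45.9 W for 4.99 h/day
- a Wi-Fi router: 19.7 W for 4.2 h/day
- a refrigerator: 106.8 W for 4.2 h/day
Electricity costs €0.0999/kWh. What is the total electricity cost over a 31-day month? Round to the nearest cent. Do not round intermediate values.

€73.68

circular saw: 1622 W × 14.2 h × 31 d = 714,004 Wh = 714 kWh
ceiling fan: 45.9 W × 4.99 h × 31 d = 7,100 Wh = 7.1 kWh
Wi-Fi router: 19.7 W × 4.2 h × 31 d = 2,565 Wh = 2.565 kWh
refrigerator: 106.8 W × 4.2 h × 31 d = 13,905 Wh = 13.91 kWh
Total energy = 714 + 7.1 + 2.565 + 13.91 = 737.6 kWh
Cost = 737.6 kWh × €0.0999 = €73.68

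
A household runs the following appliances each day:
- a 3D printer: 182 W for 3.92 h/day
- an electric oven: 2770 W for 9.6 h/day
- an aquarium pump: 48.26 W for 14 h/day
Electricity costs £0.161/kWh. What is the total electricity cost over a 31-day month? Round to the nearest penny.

£139.65

3D printer: 182 W × 3.92 h × 31 d = 22,117 Wh = 22.12 kWh
electric oven: 2770 W × 9.6 h × 31 d = 824,352 Wh = 824.4 kWh
aquarium pump: 48.26 W × 14 h × 31 d = 20,945 Wh = 20.94 kWh
Total energy = 22.12 + 824.4 + 20.94 = 867.4 kWh
Cost = 867.4 kWh × £0.161 = £139.65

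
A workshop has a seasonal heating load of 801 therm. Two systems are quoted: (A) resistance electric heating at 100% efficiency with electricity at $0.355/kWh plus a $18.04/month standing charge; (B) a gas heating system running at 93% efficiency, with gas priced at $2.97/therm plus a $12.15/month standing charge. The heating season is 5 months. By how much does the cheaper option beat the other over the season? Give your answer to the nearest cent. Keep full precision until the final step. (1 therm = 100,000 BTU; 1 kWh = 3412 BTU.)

$5805.39

Heat load = 801 therm × 100,000 = 80,100,000 BTU
Gas: input = 80,100,000 / 0.93 = 86,129,032 BTU = 861.3 therm → 861.3 × $2.97 = $2,558.03; + 5 × $12.15 standing = $2,618.78
Electric: 80,100,000 BTU / 3412 = 23,480 kWh → × $0.355 = $8,333.97; + 5 × $18.04 standing = $8,424.17
Difference = |$2,618.78 − $8,424.17| = $5,805.39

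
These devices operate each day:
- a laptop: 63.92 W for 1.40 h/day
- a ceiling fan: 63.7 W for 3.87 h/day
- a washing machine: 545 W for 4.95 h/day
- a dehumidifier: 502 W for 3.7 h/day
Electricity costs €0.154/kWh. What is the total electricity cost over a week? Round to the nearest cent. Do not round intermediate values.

€5.27

laptop: 63.92 W × 1.40 h × 7 d = 626 Wh = 0.6264 kWh
ceiling fan: 63.7 W × 3.87 h × 7 d = 1,726 Wh = 1.726 kWh
washing machine: 545 W × 4.95 h × 7 d = 18,884 Wh = 18.88 kWh
dehumidifier: 502 W × 3.7 h × 7 d = 13,002 Wh = 13 kWh
Total energy = 0.6264 + 1.726 + 18.88 + 13 = 34.24 kWh
Cost = 34.24 kWh × €0.154 = €5.27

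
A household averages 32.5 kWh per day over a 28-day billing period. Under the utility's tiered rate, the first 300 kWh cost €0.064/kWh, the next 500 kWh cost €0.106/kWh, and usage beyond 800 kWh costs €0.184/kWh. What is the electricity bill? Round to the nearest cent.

Usage = 32.5 kWh/day × 28 days = 910 kWh
First 300 kWh × €0.064 = €19.20
Next 500 kWh × €0.106 = €53.00
Remaining 110 kWh × €0.184 = €20.24
Total = €92.44

€92.44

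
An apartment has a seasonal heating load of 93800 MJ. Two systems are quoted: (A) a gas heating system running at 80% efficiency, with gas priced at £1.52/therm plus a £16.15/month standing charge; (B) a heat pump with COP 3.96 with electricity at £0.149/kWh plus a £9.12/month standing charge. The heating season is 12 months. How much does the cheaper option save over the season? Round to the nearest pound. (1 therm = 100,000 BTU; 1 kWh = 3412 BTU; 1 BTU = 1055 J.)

£793

Heat load = 93800 MJ = 93,800,000,000 J / 1055 = 88,909,953 BTU
Gas: input = 88,909,953 / 0.80 = 111,137,441 BTU = 1,111 therm → 1,111 × £1.52 = £1,689.29; + 12 × £16.15 standing = £1,883.09
Heat pump: 88,909,953 BTU / 3412 = 26,060 kWh heat; / 3.96 = 6,580 kWh in → × £0.149 = £980.47; + 12 × £9.12 standing = £1,089.91
Difference = |£1,883.09 − £1,089.91| = £793.18 ≈ £793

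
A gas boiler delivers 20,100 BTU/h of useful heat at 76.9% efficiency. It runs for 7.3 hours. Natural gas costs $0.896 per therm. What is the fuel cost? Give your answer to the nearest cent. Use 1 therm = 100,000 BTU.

Heat delivered = 20,100 BTU/h × 7.3 h = 146,730 BTU
Gas input = 146,730 / 0.769 = 190,806 BTU
= 190,806 / 100,000 = 1.908 therm
Cost = 1.908 × $0.896/therm = $1.71

$1.71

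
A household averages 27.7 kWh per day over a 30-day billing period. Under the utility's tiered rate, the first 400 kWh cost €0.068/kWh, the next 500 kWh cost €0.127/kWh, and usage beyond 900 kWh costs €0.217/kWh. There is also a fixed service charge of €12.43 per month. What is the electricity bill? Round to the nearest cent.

€94.37

Usage = 27.7 kWh/day × 30 days = 831 kWh
First 400 kWh × €0.068 = €27.20
Next 431 kWh × €0.127 = €54.74
Remaining tier: 0 kWh (not reached)
Energy charge = €81.94; + service €12.43 = €94.37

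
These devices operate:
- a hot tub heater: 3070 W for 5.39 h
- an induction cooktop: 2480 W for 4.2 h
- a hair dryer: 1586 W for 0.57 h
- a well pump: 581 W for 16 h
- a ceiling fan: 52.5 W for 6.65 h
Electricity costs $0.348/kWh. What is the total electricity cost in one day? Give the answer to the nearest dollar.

$13

hot tub heater: 3070 W × 5.39 h = 16,547 Wh = 16.55 kWh
induction cooktop: 2480 W × 4.2 h = 10,416 Wh = 10.42 kWh
hair dryer: 1586 W × 0.57 h = 904 Wh = 0.904 kWh
well pump: 581 W × 16 h = 9,296 Wh = 9.296 kWh
ceiling fan: 52.5 W × 6.65 h = 349 Wh = 0.3491 kWh
Total energy = 16.55 + 10.42 + 0.904 + 9.296 + 0.3491 = 37.51 kWh
Cost = 37.51 kWh × $0.348 = $13.05 ≈ $13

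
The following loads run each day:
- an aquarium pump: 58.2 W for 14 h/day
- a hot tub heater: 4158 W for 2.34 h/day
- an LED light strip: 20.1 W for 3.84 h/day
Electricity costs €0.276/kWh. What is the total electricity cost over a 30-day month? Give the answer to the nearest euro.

aquarium pump: 58.2 W × 14 h × 30 d = 24,444 Wh = 24.44 kWh
hot tub heater: 4158 W × 2.34 h × 30 d = 291,892 Wh = 291.9 kWh
LED light strip: 20.1 W × 3.84 h × 30 d = 2,316 Wh = 2.316 kWh
Total energy = 24.44 + 291.9 + 2.316 = 318.7 kWh
Cost = 318.7 kWh × €0.276 = €87.95 ≈ €88

€88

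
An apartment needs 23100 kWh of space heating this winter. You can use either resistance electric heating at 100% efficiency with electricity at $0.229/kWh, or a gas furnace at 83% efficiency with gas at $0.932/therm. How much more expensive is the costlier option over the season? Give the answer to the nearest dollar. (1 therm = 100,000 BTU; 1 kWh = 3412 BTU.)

$4405

Heat load = 23100 kWh × 3412 = 78,817,200 BTU
Gas: input = 78,817,200 / 0.83 = 94,960,482 BTU = 949.6 therm → 949.6 × $0.932 = $885.03
Electric: 78,817,200 BTU / 3412 = 23,100 kWh → × $0.229 = $5,289.90
Difference = |$885.03 − $5,289.90| = $4,404.87 ≈ $4405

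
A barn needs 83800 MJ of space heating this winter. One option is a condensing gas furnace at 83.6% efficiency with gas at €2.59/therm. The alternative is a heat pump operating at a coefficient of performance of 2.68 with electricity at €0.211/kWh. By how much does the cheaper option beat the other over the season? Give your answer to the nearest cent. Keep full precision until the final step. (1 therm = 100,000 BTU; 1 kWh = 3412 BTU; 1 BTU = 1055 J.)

Heat load = 83800 MJ = 83,800,000,000 J / 1055 = 79,431,280 BTU
Gas: input = 79,431,280 / 0.836 = 95,013,492 BTU = 950.1 therm → 950.1 × €2.59 = €2,460.85
Heat pump: 79,431,280 BTU / 3412 = 23,280 kWh heat; / 2.68 = 8,687 kWh in → × €0.211 = €1,832.86
Difference = |€2,460.85 − €1,832.86| = €627.99

€627.99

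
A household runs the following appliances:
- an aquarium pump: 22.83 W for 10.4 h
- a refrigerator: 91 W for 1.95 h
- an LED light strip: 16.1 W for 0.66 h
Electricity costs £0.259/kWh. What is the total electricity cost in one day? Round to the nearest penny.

£0.11

aquarium pump: 22.83 W × 10.4 h = 237 Wh = 0.2374 kWh
refrigerator: 91 W × 1.95 h = 177 Wh = 0.1774 kWh
LED light strip: 16.1 W × 0.66 h = 11 Wh = 0.01063 kWh
Total energy = 0.2374 + 0.1774 + 0.01063 = 0.4255 kWh
Cost = 0.4255 kWh × £0.259 = £0.11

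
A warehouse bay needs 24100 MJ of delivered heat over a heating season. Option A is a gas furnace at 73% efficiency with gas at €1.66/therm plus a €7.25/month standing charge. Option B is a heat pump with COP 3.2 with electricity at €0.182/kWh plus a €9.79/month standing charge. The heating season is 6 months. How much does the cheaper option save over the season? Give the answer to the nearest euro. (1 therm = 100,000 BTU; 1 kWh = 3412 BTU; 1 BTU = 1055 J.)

Heat load = 24100 MJ = 24,100,000,000 J / 1055 = 22,843,602 BTU
Gas: input = 22,843,602 / 0.73 = 31,292,605 BTU = 312.9 therm → 312.9 × €1.66 = €519.46; + 6 × €7.25 standing = €562.96
Heat pump: 22,843,602 BTU / 3412 = 6,695 kWh heat; / 3.2 = 2,092 kWh in → × €0.182 = €380.78; + 6 × €9.79 standing = €439.52
Difference = |€562.96 − €439.52| = €123.43 ≈ €123

€123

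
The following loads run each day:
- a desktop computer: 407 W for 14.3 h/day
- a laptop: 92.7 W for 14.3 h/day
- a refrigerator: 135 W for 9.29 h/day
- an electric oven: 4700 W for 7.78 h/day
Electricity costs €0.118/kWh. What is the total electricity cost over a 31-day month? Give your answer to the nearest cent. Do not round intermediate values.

€164.49

desktop computer: 407 W × 14.3 h × 31 d = 180,423 Wh = 180.4 kWh
laptop: 92.7 W × 14.3 h × 31 d = 41,094 Wh = 41.09 kWh
refrigerator: 135 W × 9.29 h × 31 d = 38,879 Wh = 38.88 kWh
electric oven: 4700 W × 7.78 h × 31 d = 1,133,546 Wh = 1,134 kWh
Total energy = 180.4 + 41.09 + 38.88 + 1,134 = 1,394 kWh
Cost = 1,394 kWh × €0.118 = €164.49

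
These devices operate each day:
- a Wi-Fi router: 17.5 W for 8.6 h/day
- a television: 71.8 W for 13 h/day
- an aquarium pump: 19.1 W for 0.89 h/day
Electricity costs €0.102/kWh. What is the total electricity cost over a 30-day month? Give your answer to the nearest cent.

€3.37

Wi-Fi router: 17.5 W × 8.6 h × 30 d = 4,515 Wh = 4.515 kWh
television: 71.8 W × 13 h × 30 d = 28,002 Wh = 28 kWh
aquarium pump: 19.1 W × 0.89 h × 30 d = 510 Wh = 0.51 kWh
Total energy = 4.515 + 28 + 0.51 = 33.03 kWh
Cost = 33.03 kWh × €0.102 = €3.37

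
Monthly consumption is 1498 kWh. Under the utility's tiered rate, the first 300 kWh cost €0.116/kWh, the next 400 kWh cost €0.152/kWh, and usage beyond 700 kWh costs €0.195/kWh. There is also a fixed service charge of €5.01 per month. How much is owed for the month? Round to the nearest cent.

€256.22

First 300 kWh × €0.116 = €34.80
Next 400 kWh × €0.152 = €60.80
Remaining 798 kWh × €0.195 = €155.61
Energy charge = €251.21; + service €5.01 = €256.22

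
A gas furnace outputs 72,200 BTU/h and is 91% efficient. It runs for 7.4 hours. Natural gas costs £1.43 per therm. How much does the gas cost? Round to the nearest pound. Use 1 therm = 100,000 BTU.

Heat delivered = 72,200 BTU/h × 7.4 h = 534,280 BTU
Gas input = 534,280 / 0.91 = 587,121 BTU
= 587,121 / 100,000 = 5.871 therm
Cost = 5.871 × £1.43/therm = £8.40 ≈ £8

£8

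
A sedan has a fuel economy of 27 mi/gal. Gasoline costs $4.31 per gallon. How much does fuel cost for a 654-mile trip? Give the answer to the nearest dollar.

$104

Fuel = 654 mi / 27 mpg = 24.22 gal
Cost = 24.22 gal × $4.31/gal = $104.40 ≈ $104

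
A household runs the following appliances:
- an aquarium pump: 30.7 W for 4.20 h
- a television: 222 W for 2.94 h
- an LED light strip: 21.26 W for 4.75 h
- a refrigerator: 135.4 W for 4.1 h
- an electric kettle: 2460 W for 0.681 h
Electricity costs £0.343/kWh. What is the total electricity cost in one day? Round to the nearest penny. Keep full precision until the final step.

£1.07

aquarium pump: 30.7 W × 4.20 h = 129 Wh = 0.1289 kWh
television: 222 W × 2.94 h = 653 Wh = 0.6527 kWh
LED light strip: 21.26 W × 4.75 h = 101 Wh = 0.101 kWh
refrigerator: 135.4 W × 4.1 h = 555 Wh = 0.5551 kWh
electric kettle: 2460 W × 0.681 h = 1,675 Wh = 1.675 kWh
Total energy = 0.1289 + 0.6527 + 0.101 + 0.5551 + 1.675 = 3.113 kWh
Cost = 3.113 kWh × £0.343 = £1.07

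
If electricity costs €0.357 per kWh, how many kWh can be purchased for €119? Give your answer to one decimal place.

333.3 kWh

€119 / €0.357 per kWh = 333.3 kWh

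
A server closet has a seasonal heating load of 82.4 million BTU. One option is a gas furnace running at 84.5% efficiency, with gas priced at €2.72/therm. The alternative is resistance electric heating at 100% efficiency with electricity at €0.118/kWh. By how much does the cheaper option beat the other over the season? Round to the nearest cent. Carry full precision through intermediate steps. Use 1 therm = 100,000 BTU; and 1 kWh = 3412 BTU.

€197.30

Heat load = 82.4 × 10⁶ BTU = 82,400,000 BTU
Gas: input = 82,400,000 / 0.845 = 97,514,793 BTU = 975.1 therm → 975.1 × €2.72 = €2,652.40
Electric: 82,400,000 BTU / 3412 = 24,150 kWh → × €0.118 = €2,849.71
Difference = |€2,652.40 − €2,849.71| = €197.30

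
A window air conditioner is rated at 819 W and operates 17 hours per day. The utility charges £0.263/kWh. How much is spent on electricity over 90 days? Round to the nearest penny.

Energy = 819 W × 17 h/day × 90 days = 1,253,070 Wh = 1,253 kWh
Cost = 1,253 kWh × £0.263/kWh = £329.56

£329.56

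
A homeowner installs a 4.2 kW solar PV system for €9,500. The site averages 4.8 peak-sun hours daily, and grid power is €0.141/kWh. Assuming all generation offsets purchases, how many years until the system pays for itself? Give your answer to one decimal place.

Daily generation = 4.2 kW × 4.8 h = 20.16 kWh
Annual generation = 20.16 × 365 = 7358.4 kWh
Annual savings = 7358.4 × €0.141 = €1,037.53
Payback = €9,500 / €1,037.53 = 9.16 years

9.2 years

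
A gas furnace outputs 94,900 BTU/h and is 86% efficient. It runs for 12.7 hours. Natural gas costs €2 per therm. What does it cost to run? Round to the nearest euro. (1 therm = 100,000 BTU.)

Heat delivered = 94,900 BTU/h × 12.7 h = 1,205,230 BTU
Gas input = 1,205,230 / 0.86 = 1,401,430 BTU
= 1,401,430 / 100,000 = 14.01 therm
Cost = 14.01 × €2/therm = €28.03 ≈ €28

€28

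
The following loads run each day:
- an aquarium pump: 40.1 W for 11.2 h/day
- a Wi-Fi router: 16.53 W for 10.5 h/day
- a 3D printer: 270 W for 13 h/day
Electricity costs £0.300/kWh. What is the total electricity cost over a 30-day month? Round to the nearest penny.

£37.19

aquarium pump: 40.1 W × 11.2 h × 30 d = 13,474 Wh = 13.47 kWh
Wi-Fi router: 16.53 W × 10.5 h × 30 d = 5,207 Wh = 5.207 kWh
3D printer: 270 W × 13 h × 30 d = 105,300 Wh = 105.3 kWh
Total energy = 13.47 + 5.207 + 105.3 = 124 kWh
Cost = 124 kWh × £0.300 = £37.19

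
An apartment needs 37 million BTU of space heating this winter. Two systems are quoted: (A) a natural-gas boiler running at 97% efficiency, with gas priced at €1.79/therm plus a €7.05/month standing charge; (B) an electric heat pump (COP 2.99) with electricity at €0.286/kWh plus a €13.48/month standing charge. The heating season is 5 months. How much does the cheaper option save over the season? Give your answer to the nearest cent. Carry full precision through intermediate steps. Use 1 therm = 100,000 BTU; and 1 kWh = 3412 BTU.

€386.63

Heat load = 37 × 10⁶ BTU = 37,000,000 BTU
Gas: input = 37,000,000 / 0.97 = 38,144,330 BTU = 381.4 therm → 381.4 × €1.79 = €682.78; + 5 × €7.05 standing = €718.03
Heat pump: 37,000,000 BTU / 3412 = 10,840 kWh heat; / 2.99 = 3,627 kWh in → × €0.286 = €1,037.26; + 5 × €13.48 standing = €1,104.66
Difference = |€718.03 − €1,104.66| = €386.63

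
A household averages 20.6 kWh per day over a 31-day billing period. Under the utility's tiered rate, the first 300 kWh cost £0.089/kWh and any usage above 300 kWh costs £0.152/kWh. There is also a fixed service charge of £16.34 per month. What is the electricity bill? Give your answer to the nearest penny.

Usage = 20.6 kWh/day × 31 days = 638.6 kWh
First 300 kWh × £0.089 = £26.70
Remaining 338.6 kWh × £0.152 = £51.47
Energy charge = £78.17; + service £16.34 = £94.51

£94.51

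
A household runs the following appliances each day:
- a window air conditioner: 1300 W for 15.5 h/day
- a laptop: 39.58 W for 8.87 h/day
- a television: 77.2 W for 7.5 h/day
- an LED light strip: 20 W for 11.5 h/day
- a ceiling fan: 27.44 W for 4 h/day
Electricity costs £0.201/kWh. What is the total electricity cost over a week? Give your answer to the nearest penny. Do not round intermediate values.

window air conditioner: 1300 W × 15.5 h × 7 d = 141,050 Wh = 141.1 kWh
laptop: 39.58 W × 8.87 h × 7 d = 2,458 Wh = 2.458 kWh
television: 77.2 W × 7.5 h × 7 d = 4,053 Wh = 4.053 kWh
LED light strip: 20 W × 11.5 h × 7 d = 1,610 Wh = 1.61 kWh
ceiling fan: 27.44 W × 4 h × 7 d = 768 Wh = 0.7683 kWh
Total energy = 141.1 + 2.458 + 4.053 + 1.61 + 0.7683 = 149.9 kWh
Cost = 149.9 kWh × £0.201 = £30.14

£30.14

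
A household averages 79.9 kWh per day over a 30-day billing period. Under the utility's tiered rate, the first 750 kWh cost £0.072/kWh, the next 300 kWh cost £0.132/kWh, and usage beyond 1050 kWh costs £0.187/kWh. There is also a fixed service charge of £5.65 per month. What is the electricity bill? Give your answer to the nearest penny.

Usage = 79.9 kWh/day × 30 days = 2397 kWh
First 750 kWh × £0.072 = £54.00
Next 300 kWh × £0.132 = £39.60
Remaining 1347 kWh × £0.187 = £251.89
Energy charge = £345.49; + service £5.65 = £351.14

£351.14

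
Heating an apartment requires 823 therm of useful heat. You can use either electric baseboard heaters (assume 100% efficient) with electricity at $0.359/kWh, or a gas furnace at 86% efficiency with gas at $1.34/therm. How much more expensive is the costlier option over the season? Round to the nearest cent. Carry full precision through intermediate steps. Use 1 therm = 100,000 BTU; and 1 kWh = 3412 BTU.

Heat load = 823 therm × 100,000 = 82,300,000 BTU
Gas: input = 82,300,000 / 0.86 = 95,697,674 BTU = 957 therm → 957 × $1.34 = $1,282.35
Electric: 82,300,000 BTU / 3412 = 24,120 kWh → × $0.359 = $8,659.35
Difference = |$1,282.35 − $8,659.35| = $7,377.00

$7377.00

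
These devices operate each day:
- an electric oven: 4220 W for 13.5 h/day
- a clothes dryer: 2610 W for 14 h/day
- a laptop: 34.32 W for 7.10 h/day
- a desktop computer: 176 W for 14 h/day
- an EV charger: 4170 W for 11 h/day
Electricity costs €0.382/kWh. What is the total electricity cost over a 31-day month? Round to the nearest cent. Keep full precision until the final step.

€1682.60

electric oven: 4220 W × 13.5 h × 31 d = 1,766,070 Wh = 1,766 kWh
clothes dryer: 2610 W × 14 h × 31 d = 1,132,740 Wh = 1,133 kWh
laptop: 34.32 W × 7.10 h × 31 d = 7,554 Wh = 7.554 kWh
desktop computer: 176 W × 14 h × 31 d = 76,384 Wh = 76.38 kWh
EV charger: 4170 W × 11 h × 31 d = 1,421,970 Wh = 1,422 kWh
Total energy = 1,766 + 1,133 + 7.554 + 76.38 + 1,422 = 4,405 kWh
Cost = 4,405 kWh × €0.382 = €1,682.60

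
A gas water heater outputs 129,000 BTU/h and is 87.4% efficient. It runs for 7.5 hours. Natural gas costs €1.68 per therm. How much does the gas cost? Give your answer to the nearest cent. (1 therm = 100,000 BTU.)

Heat delivered = 129,000 BTU/h × 7.5 h = 967,500 BTU
Gas input = 967,500 / 0.874 = 1,106,979 BTU
= 1,106,979 / 100,000 = 11.07 therm
Cost = 11.07 × €1.68/therm = €18.60

€18.60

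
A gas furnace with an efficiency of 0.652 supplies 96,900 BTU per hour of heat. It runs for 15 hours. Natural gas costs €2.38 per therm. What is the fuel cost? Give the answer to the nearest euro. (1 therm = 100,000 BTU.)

€53

Heat delivered = 96,900 BTU/h × 15 h = 1,453,500 BTU
Gas input = 1,453,500 / 0.652 = 2,229,294 BTU
= 2,229,294 / 100,000 = 22.29 therm
Cost = 22.29 × €2.38/therm = €53.06 ≈ €53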